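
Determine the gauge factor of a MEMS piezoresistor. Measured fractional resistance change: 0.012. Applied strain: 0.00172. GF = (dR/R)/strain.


Step 1: Identify values.
dR/R = 0.012, strain = 0.00172
Step 2: GF = (dR/R) / strain = 0.012 / 0.00172
GF = 7.0


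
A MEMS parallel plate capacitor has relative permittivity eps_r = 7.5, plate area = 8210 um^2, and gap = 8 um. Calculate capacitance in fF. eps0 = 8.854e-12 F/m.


Step 1: Convert area to m^2: A = 8210e-12 m^2
Step 2: Convert gap to m: d = 8e-6 m
Step 3: C = eps0 * eps_r * A / d
C = 8.854e-12 * 7.5 * 8210e-12 / 8e-6
Step 4: Convert to fF (multiply by 1e15).
C = 68.15 fF


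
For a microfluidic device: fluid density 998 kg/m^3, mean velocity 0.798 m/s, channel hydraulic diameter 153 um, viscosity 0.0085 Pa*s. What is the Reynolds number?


Step 1: Convert Dh to meters: Dh = 153e-6 m
Step 2: Re = rho * v * Dh / mu
Re = 998 * 0.798 * 153e-6 / 0.0085
Re = 14.335


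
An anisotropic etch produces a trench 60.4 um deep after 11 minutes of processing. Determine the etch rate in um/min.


Step 1: Etch rate = depth / time
Step 2: rate = 60.4 / 11
rate = 5.491 um/min


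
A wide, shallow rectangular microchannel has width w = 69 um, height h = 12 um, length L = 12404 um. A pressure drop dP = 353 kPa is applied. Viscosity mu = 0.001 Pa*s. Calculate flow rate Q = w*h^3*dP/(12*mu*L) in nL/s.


Step 1: Convert all dimensions to SI (meters).
w = 69e-6 m, h = 12e-6 m, L = 12404e-6 m, dP = 353e3 Pa
Step 2: Q = w * h^3 * dP / (12 * mu * L)
Q = 69e-6 * (12e-6)^3 * 353e3 / (12 * 0.001 * 12404e-6) = 2.8276427e-10 m^3/s
Step 3: Convert Q from m^3/s to nL/s (1 m^3 = 1e12 nL, so multiply by 1e12).
Q = 282.764 nL/s


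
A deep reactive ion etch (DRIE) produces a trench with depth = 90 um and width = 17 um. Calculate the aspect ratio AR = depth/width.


Step 1: AR = depth / width
Step 2: AR = 90 / 17
AR = 5.3


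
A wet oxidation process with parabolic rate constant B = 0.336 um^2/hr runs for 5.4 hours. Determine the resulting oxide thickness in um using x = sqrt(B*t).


Step 1: Compute B*t = 0.336 * 5.4 = 1.8144
Step 2: x = sqrt(1.8144)
x = 1.347 um


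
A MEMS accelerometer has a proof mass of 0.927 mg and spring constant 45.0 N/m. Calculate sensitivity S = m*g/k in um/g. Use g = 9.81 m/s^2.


Step 1: Convert mass: m = 0.927 mg = 9.27e-07 kg
Step 2: S = m * g / k = 9.27e-07 * 9.81 / 45.0
Step 3: S = 2.02e-07 m/g
Step 4: Convert to um/g: S = 0.202 um/g


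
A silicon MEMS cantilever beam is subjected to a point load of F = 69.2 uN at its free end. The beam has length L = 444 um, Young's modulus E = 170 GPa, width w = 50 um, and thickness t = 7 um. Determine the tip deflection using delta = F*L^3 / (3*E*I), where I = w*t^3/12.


Step 1: Calculate the second moment of area.
I = w * t^3 / 12 = 50 * 7^3 / 12 = 1429.1667 um^4
Step 2: Convert E to consistent units (1 GPa = 1000 uN/um^2).
E = 170 GPa = 170000 uN/um^2
Step 3: Calculate tip deflection.
delta = F * L^3 / (3 * E * I)
delta = 69.2 * 444^3 / (3 * 170000 * 1429.1667)
delta = 8.31 um


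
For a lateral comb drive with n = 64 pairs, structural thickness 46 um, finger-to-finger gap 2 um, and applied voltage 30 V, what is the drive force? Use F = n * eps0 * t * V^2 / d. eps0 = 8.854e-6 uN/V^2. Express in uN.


Step 1: Parameters: n=64, eps0=8.854e-6 uN/V^2, t=46 um, V=30 V, d=2 um
Step 2: V^2 = 900
Step 3: F = 64 * 8.854e-6 * 46 * 900 / 2
F = 11.73 uN


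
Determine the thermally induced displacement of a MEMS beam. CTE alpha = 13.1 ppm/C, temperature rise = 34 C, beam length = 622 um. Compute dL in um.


Step 1: Convert CTE: alpha = 13.1 ppm/C = 13.1e-6 /C
Step 2: dL = 13.1e-6 * 34 * 622
dL = 0.277 um


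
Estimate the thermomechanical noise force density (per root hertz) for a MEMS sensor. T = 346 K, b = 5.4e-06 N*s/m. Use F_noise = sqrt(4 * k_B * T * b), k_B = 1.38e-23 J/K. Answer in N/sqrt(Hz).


Step 1: Compute 4 * k_B * T * b
= 4 * 1.38e-23 * 346 * 5.4e-06
= 1.0314e-25 N^2/Hz
Step 2: F_noise = sqrt(1.0314e-25)
F_noise = 3.21e-13 N/sqrt(Hz)


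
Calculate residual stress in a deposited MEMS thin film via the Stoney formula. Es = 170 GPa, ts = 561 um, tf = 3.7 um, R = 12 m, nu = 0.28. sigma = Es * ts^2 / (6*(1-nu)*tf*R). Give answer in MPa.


Step 1: Compute numerator: Es * ts^2 = 170 * 561^2 = 53502570 (GPa*um^2)
Step 2: Compute denominator (R in um): 6*(1-nu)*tf*R = 6*0.72*3.7*12e6 = 191808000.0 (um^2)
Step 3: sigma (GPa) = 53502570 / 191808000.0 = 2.78938e-01 GPa
Step 4: Convert to MPa (x1000): sigma = 278.9 MPa


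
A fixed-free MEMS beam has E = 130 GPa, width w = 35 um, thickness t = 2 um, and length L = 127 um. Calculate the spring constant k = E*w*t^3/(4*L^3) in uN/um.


Step 1: Convert E to consistent units (1 GPa = 1000 uN/um^2).
E = 130 GPa = 130000 uN/um^2
Step 2: Compute t^3 = 2^3 = 8
Step 3: Compute L^3 = 127^3 = 2048383
Step 4: k = 130000 * 35 * 8 / (4 * 2048383)
k = 4.4425 uN/um


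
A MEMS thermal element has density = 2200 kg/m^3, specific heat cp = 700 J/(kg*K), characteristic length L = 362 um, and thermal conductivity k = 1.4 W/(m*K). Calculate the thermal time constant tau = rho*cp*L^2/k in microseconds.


Step 1: Convert L to m: L = 362e-6 m
Step 2: L^2 = (362e-6)^2 = 1.31044e-07 m^2
Step 3: tau = 2200 * 700 * 1.31044e-07 / 1.4 = 1.441484e-01 s
Step 4: Convert to microseconds (multiply by 1e6).
tau = 144148.4 us


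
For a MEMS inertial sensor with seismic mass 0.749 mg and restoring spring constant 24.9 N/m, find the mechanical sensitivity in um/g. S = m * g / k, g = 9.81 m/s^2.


Step 1: Convert mass: m = 0.749 mg = 7.49e-07 kg
Step 2: S = m * g / k = 7.49e-07 * 9.81 / 24.9
Step 3: S = 2.95e-07 m/g
Step 4: Convert to um/g: S = 0.295 um/g


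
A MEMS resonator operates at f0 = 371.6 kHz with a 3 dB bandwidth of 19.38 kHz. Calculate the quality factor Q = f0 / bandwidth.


Step 1: Q = f0 / bandwidth
Step 2: Q = 371.6 / 19.38
Q = 19.2


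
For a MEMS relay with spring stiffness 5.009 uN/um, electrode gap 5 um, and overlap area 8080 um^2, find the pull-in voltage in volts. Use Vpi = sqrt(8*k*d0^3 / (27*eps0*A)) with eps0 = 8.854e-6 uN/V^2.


Step 1: Compute numerator: 8 * k * d0^3 = 8 * 5.009 * 5^3 = 5009.0
Step 2: Compute denominator: 27 * eps0 * A = 27 * 8.854e-6 * 8080 = 1.931589
Step 3: Vpi = sqrt(5009.0 / 1.931589)
Vpi = 50.92 V


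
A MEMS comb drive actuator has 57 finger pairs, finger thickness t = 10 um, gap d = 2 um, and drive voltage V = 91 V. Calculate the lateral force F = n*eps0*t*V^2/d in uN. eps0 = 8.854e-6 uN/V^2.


Step 1: Parameters: n=57, eps0=8.854e-6 uN/V^2, t=10 um, V=91 V, d=2 um
Step 2: V^2 = 8281
Step 3: F = 57 * 8.854e-6 * 10 * 8281 / 2
F = 20.896 uN


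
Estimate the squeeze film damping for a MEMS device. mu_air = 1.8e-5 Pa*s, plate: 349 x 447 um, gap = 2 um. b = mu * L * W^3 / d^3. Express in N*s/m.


Step 1: Convert to SI.
L = 349e-6 m, W = 447e-6 m, d = 2e-6 m
Step 2: W^3 = (447e-6)^3 = 8.93e-11 m^3
Step 3: d^3 = (2e-6)^3 = 8.00e-18 m^3
Step 4: b = 1.8e-5 * 349e-6 * 8.93e-11 / 8.00e-18
b = 7.01e-02 N*s/m


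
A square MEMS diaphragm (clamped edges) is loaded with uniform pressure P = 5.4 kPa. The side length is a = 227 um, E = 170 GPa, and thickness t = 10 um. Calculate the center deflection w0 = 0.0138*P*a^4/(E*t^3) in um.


Step 1: Convert pressure to compatible units (E is in GPa, so P in GPa).
P = 5.4 kPa = 5.4e-6 GPa
Step 2: Compute numerator: 0.0138 * P * a^4.
a^4 = 227^4 = 2655237841
numerator = 0.0138 * 5.4e-6 * 2655237841 = 1.979e+02
Step 3: Compute denominator: E * t^3 = 170 * 10^3 = 170000
Step 4: w0 = numerator / denominator = 1.979e+02 / 170000 = 0.0012 um


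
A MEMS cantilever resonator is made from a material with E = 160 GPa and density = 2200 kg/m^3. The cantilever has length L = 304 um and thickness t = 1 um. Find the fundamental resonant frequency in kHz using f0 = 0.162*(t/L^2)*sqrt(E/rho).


Step 1: Convert units to SI.
t_SI = 1e-6 m, L_SI = 304e-6 m
Step 2: Calculate sqrt(E/rho).
sqrt(160e9 / 2200) = 8528.03 m/s
Step 3: Compute f0.
f0 = 0.162 * 1e-6 / (304e-6)^2 * 8528.03 = 14949.2 Hz = 14.95 kHz


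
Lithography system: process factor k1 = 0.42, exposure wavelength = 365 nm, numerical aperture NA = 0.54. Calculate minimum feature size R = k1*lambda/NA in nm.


Step 1: Identify values: k1 = 0.42, lambda = 365 nm, NA = 0.54
Step 2: R = k1 * lambda / NA
R = 0.42 * 365 / 0.54
R = 283.9 nm


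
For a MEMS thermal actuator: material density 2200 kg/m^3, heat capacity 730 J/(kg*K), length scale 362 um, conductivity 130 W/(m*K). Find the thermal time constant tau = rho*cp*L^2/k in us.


Step 1: Convert L to m: L = 362e-6 m
Step 2: L^2 = (362e-6)^2 = 1.31044e-07 m^2
Step 3: tau = 2200 * 730 * 1.31044e-07 / 130 = 1.61889742e-03 s
Step 4: Convert to microseconds (multiply by 1e6).
tau = 1618.897 us


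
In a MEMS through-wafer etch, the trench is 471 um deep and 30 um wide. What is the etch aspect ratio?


Step 1: AR = depth / width
Step 2: AR = 471 / 30
AR = 15.7


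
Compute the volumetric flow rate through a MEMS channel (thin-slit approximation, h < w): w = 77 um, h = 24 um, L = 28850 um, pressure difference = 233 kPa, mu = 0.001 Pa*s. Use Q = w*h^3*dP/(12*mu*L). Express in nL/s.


Step 1: Convert all dimensions to SI (meters).
w = 77e-6 m, h = 24e-6 m, L = 28850e-6 m, dP = 233e3 Pa
Step 2: Q = w * h^3 * dP / (12 * mu * L)
Q = 77e-6 * (24e-6)^3 * 233e3 / (12 * 0.001 * 28850e-6) = 7.1639626e-10 m^3/s
Step 3: Convert Q from m^3/s to nL/s (1 m^3 = 1e12 nL, so multiply by 1e12).
Q = 716.396 nL/s


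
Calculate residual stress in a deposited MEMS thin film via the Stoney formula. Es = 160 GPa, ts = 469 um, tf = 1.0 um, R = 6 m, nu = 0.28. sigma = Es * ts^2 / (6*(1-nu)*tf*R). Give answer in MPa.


Step 1: Compute numerator: Es * ts^2 = 160 * 469^2 = 35193760 (GPa*um^2)
Step 2: Compute denominator (R in um): 6*(1-nu)*tf*R = 6*0.72*1.0*6e6 = 25920000.0 (um^2)
Step 3: sigma (GPa) = 35193760 / 25920000.0 = 1.357784e+00 GPa
Step 4: Convert to MPa (x1000): sigma = 1357.8 MPa


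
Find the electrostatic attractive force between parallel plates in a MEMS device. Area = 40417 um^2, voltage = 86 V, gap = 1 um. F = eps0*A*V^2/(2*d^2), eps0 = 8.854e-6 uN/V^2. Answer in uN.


Step 1: Identify parameters.
eps0 = 8.854e-6 uN/V^2, A = 40417 um^2, V = 86 V, d = 1 um
Step 2: Compute V^2 = 86^2 = 7396
Step 3: Compute d^2 = 1^2 = 1
Step 4: F = 0.5 * 8.854e-6 * 40417 * 7396 / 1
F = 1323.337 uN


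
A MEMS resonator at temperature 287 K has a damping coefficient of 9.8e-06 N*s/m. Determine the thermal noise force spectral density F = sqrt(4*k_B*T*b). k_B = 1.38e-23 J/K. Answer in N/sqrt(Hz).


Step 1: Compute 4 * k_B * T * b
= 4 * 1.38e-23 * 287 * 9.8e-06
= 1.5526e-25 N^2/Hz
Step 2: F_noise = sqrt(1.5526e-25)
F_noise = 3.94e-13 N/sqrt(Hz)


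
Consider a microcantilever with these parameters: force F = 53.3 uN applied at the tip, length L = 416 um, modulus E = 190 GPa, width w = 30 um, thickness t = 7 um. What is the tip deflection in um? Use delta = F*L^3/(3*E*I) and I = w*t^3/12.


Step 1: Calculate the second moment of area.
I = w * t^3 / 12 = 30 * 7^3 / 12 = 857.5 um^4
Step 2: Convert E to consistent units (1 GPa = 1000 uN/um^2).
E = 190 GPa = 190000 uN/um^2
Step 3: Calculate tip deflection.
delta = F * L^3 / (3 * E * I)
delta = 53.3 * 416^3 / (3 * 190000 * 857.5)
delta = 7.8505 um


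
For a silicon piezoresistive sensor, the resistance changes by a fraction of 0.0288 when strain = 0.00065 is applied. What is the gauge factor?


Step 1: Identify values.
dR/R = 0.0288, strain = 0.00065
Step 2: GF = (dR/R) / strain = 0.0288 / 0.00065
GF = 44.3


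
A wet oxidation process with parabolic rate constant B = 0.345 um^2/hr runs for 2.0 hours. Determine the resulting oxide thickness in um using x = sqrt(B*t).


Step 1: Compute B*t = 0.345 * 2.0 = 0.69
Step 2: x = sqrt(0.69)
x = 0.831 um


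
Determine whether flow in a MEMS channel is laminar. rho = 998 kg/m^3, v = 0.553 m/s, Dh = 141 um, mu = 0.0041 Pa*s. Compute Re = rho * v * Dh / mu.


Step 1: Convert Dh to meters: Dh = 141e-6 m
Step 2: Re = rho * v * Dh / mu
Re = 998 * 0.553 * 141e-6 / 0.0041
Re = 18.98
Since Re = 18.98 is below ~2300, the flow is laminar.


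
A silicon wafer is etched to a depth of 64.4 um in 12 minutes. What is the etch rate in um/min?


Step 1: Etch rate = depth / time
Step 2: rate = 64.4 / 12
rate = 5.367 um/min


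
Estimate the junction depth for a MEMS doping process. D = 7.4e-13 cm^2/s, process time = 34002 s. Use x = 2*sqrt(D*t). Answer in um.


Step 1: Compute D*t = 7.4e-13 * 34002 = 2.516148e-08 cm^2
Step 2: sqrt(D*t) = 1.58624e-04 cm
Step 3: x = 2 * 1.58624e-04 cm = 3.17248e-04 cm
Step 4: Convert to um (1 cm = 1e4 um): x = 3.172 um


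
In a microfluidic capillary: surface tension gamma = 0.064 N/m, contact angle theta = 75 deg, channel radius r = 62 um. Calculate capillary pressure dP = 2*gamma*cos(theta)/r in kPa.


Step 1: cos(75 deg) = 0.2588
Step 2: Convert r to m: r = 62e-6 m
Step 3: dP = 2 * 0.064 * 0.2588 / 62e-6 = 534.3 Pa
Step 4: Convert Pa to kPa (divide by 1000).
dP = 0.53 kPa


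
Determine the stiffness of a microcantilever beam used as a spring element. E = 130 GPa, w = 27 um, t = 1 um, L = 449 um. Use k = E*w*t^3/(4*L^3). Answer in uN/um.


Step 1: Convert E to consistent units (1 GPa = 1000 uN/um^2).
E = 130 GPa = 130000 uN/um^2
Step 2: Compute t^3 = 1^3 = 1
Step 3: Compute L^3 = 449^3 = 90518849
Step 4: k = 130000 * 27 * 1 / (4 * 90518849)
k = 0.0097 uN/um


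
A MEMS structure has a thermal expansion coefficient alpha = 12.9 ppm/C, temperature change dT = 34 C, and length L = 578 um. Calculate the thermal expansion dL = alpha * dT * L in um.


Step 1: Convert CTE: alpha = 12.9 ppm/C = 12.9e-6 /C
Step 2: dL = 12.9e-6 * 34 * 578
dL = 0.2535 um


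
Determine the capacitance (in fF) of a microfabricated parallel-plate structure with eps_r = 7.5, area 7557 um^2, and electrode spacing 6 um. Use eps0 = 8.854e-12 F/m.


Step 1: Convert area to m^2: A = 7557e-12 m^2
Step 2: Convert gap to m: d = 6e-6 m
Step 3: C = eps0 * eps_r * A / d
C = 8.854e-12 * 7.5 * 7557e-12 / 6e-6
Step 4: Convert to fF (multiply by 1e15).
C = 83.64 fF


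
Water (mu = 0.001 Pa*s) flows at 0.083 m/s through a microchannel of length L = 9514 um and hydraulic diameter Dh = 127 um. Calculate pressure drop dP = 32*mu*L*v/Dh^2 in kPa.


Step 1: Convert to SI: L = 9514e-6 m, Dh = 127e-6 m
Step 2: dP = 32 * 0.001 * 9514e-6 * 0.083 / (127e-6)^2
Step 3: dP = 1566.69 Pa
Step 4: Convert to kPa: dP = 1.57 kPa


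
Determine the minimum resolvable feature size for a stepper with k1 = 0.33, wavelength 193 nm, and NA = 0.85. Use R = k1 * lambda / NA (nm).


Step 1: Identify values: k1 = 0.33, lambda = 193 nm, NA = 0.85
Step 2: R = k1 * lambda / NA
R = 0.33 * 193 / 0.85
R = 74.9 nm


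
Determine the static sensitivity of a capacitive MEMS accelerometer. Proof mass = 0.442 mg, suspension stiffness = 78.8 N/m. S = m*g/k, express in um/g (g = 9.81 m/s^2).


Step 1: Convert mass: m = 0.442 mg = 4.42e-07 kg
Step 2: S = m * g / k = 4.42e-07 * 9.81 / 78.8
Step 3: S = 5.50e-08 m/g
Step 4: Convert to um/g: S = 0.055 um/g


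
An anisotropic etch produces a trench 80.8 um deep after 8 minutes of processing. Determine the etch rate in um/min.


Step 1: Etch rate = depth / time
Step 2: rate = 80.8 / 8
rate = 10.1 um/min


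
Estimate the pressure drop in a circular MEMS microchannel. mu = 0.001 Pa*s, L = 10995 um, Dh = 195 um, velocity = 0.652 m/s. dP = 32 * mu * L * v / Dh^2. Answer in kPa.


Step 1: Convert to SI: L = 10995e-6 m, Dh = 195e-6 m
Step 2: dP = 32 * 0.001 * 10995e-6 * 0.652 / (195e-6)^2
Step 3: dP = 6032.86 Pa
Step 4: Convert to kPa: dP = 6.03 kPa


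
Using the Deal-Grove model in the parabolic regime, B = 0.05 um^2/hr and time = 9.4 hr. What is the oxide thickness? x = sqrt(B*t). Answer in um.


Step 1: Compute B*t = 0.05 * 9.4 = 0.47
Step 2: x = sqrt(0.47)
x = 0.686 um


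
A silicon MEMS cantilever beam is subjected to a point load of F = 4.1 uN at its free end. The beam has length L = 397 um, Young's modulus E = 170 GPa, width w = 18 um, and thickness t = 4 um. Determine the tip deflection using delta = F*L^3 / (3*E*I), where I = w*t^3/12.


Step 1: Calculate the second moment of area.
I = w * t^3 / 12 = 18 * 4^3 / 12 = 96.0 um^4
Step 2: Convert E to consistent units (1 GPa = 1000 uN/um^2).
E = 170 GPa = 170000 uN/um^2
Step 3: Calculate tip deflection.
delta = F * L^3 / (3 * E * I)
delta = 4.1 * 397^3 / (3 * 170000 * 96.0)
delta = 5.2398 um


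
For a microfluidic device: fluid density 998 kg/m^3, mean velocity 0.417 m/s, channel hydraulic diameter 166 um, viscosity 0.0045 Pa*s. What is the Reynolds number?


Step 1: Convert Dh to meters: Dh = 166e-6 m
Step 2: Re = rho * v * Dh / mu
Re = 998 * 0.417 * 166e-6 / 0.0045
Re = 15.352


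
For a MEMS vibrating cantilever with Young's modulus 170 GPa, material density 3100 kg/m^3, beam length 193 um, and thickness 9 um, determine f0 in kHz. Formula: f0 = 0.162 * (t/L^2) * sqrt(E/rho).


Step 1: Convert units to SI.
t_SI = 9e-6 m, L_SI = 193e-6 m
Step 2: Calculate sqrt(E/rho).
sqrt(170e9 / 3100) = 7405.32 m/s
Step 3: Compute f0.
f0 = 0.162 * 9e-6 / (193e-6)^2 * 7405.32 = 289859.0 Hz = 289.86 kHz


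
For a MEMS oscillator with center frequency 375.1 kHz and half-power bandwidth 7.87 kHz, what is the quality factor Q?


Step 1: Q = f0 / bandwidth
Step 2: Q = 375.1 / 7.87
Q = 47.7


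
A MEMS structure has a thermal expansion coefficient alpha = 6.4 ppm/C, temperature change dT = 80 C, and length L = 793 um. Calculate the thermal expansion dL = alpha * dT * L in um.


Step 1: Convert CTE: alpha = 6.4 ppm/C = 6.4e-6 /C
Step 2: dL = 6.4e-6 * 80 * 793
dL = 0.406 um


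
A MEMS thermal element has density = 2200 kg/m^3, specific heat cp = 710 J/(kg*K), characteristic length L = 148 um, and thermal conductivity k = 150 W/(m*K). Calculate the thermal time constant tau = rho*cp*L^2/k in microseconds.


Step 1: Convert L to m: L = 148e-6 m
Step 2: L^2 = (148e-6)^2 = 2.1904e-08 m^2
Step 3: tau = 2200 * 710 * 2.1904e-08 / 150 = 2.2809365e-04 s
Step 4: Convert to microseconds (multiply by 1e6).
tau = 228.094 us


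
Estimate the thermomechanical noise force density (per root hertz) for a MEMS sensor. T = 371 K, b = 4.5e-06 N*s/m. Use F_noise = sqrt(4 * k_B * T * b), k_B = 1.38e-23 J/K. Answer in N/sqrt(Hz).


Step 1: Compute 4 * k_B * T * b
= 4 * 1.38e-23 * 371 * 4.5e-06
= 9.2156e-26 N^2/Hz
Step 2: F_noise = sqrt(9.2156e-26)
F_noise = 3.04e-13 N/sqrt(Hz)


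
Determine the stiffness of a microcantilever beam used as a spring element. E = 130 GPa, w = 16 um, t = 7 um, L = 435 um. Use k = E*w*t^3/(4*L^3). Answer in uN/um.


Step 1: Convert E to consistent units (1 GPa = 1000 uN/um^2).
E = 130 GPa = 130000 uN/um^2
Step 2: Compute t^3 = 7^3 = 343
Step 3: Compute L^3 = 435^3 = 82312875
Step 4: k = 130000 * 16 * 343 / (4 * 82312875)
k = 2.1669 uN/um


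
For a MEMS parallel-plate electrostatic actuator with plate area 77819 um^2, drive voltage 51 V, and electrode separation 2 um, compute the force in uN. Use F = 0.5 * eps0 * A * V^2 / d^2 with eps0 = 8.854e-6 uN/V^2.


Step 1: Identify parameters.
eps0 = 8.854e-6 uN/V^2, A = 77819 um^2, V = 51 V, d = 2 um
Step 2: Compute V^2 = 51^2 = 2601
Step 3: Compute d^2 = 2^2 = 4
Step 4: F = 0.5 * 8.854e-6 * 77819 * 2601 / 4
F = 224.014 uN


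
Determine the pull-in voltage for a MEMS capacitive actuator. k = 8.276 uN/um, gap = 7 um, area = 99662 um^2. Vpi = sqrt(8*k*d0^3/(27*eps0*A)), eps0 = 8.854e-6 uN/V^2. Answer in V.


Step 1: Compute numerator: 8 * k * d0^3 = 8 * 8.276 * 7^3 = 22709.344
Step 2: Compute denominator: 27 * eps0 * A = 27 * 8.854e-6 * 99662 = 23.824998
Step 3: Vpi = sqrt(22709.344 / 23.824998)
Vpi = 30.87 V


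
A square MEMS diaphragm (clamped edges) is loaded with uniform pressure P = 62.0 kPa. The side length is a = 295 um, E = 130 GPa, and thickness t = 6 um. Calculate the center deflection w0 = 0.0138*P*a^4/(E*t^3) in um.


Step 1: Convert pressure to compatible units (E is in GPa, so P in GPa).
P = 62.0 kPa = 62.0e-6 GPa
Step 2: Compute numerator: 0.0138 * P * a^4.
a^4 = 295^4 = 7573350625
numerator = 0.0138 * 62.0e-6 * 7573350625 = 6.47976e+03
Step 3: Compute denominator: E * t^3 = 130 * 6^3 = 28080
Step 4: w0 = numerator / denominator = 6.47976e+03 / 28080 = 0.2308 um


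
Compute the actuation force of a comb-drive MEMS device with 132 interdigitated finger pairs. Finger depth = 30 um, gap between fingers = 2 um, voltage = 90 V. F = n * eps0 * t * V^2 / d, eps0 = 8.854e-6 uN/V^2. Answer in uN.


Step 1: Parameters: n=132, eps0=8.854e-6 uN/V^2, t=30 um, V=90 V, d=2 um
Step 2: V^2 = 8100
Step 3: F = 132 * 8.854e-6 * 30 * 8100 / 2
F = 142.0 uN


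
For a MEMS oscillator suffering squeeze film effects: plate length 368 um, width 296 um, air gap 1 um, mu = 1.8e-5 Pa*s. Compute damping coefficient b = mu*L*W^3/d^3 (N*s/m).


Step 1: Convert to SI.
L = 368e-6 m, W = 296e-6 m, d = 1e-6 m
Step 2: W^3 = (296e-6)^3 = 2.59e-11 m^3
Step 3: d^3 = (1e-6)^3 = 1.00e-18 m^3
Step 4: b = 1.8e-5 * 368e-6 * 2.59e-11 / 1.00e-18
b = 1.72e-01 N*s/m


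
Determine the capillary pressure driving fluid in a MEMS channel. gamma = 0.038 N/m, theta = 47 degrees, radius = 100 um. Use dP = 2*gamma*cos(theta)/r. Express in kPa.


Step 1: cos(47 deg) = 0.682
Step 2: Convert r to m: r = 100e-6 m
Step 3: dP = 2 * 0.038 * 0.682 / 100e-6 = 518.3 Pa
Step 4: Convert Pa to kPa (divide by 1000).
dP = 0.52 kPa


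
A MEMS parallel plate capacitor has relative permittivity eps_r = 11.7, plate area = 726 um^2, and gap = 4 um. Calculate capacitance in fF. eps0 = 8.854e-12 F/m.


Step 1: Convert area to m^2: A = 726e-12 m^2
Step 2: Convert gap to m: d = 4e-6 m
Step 3: C = eps0 * eps_r * A / d
C = 8.854e-12 * 11.7 * 726e-12 / 4e-6
Step 4: Convert to fF (multiply by 1e15).
C = 18.8 fF


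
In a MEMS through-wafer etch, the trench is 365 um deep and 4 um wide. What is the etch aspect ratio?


Step 1: AR = depth / width
Step 2: AR = 365 / 4
AR = 91.3


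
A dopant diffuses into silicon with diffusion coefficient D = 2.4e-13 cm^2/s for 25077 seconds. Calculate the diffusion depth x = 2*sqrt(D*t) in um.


Step 1: Compute D*t = 2.4e-13 * 25077 = 6.01848e-09 cm^2
Step 2: sqrt(D*t) = 7.75789e-05 cm
Step 3: x = 2 * 7.75789e-05 cm = 1.551578e-04 cm
Step 4: Convert to um (1 cm = 1e4 um): x = 1.552 um


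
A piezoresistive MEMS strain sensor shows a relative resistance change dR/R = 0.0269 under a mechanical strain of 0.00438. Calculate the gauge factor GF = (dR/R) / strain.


Step 1: Identify values.
dR/R = 0.0269, strain = 0.00438
Step 2: GF = (dR/R) / strain = 0.0269 / 0.00438
GF = 6.1


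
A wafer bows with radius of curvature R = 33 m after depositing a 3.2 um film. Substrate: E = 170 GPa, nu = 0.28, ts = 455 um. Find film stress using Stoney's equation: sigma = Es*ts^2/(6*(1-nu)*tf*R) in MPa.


Step 1: Compute numerator: Es * ts^2 = 170 * 455^2 = 35194250 (GPa*um^2)
Step 2: Compute denominator (R in um): 6*(1-nu)*tf*R = 6*0.72*3.2*33e6 = 456192000.0 (um^2)
Step 3: sigma (GPa) = 35194250 / 456192000.0 = 7.7148e-02 GPa
Step 4: Convert to MPa (x1000): sigma = 77.1 MPa


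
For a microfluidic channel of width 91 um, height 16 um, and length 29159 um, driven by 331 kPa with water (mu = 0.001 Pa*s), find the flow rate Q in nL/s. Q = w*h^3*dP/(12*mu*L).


Step 1: Convert all dimensions to SI (meters).
w = 91e-6 m, h = 16e-6 m, L = 29159e-6 m, dP = 331e3 Pa
Step 2: Q = w * h^3 * dP / (12 * mu * L)
Q = 91e-6 * (16e-6)^3 * 331e3 / (12 * 0.001 * 29159e-6) = 3.5259444e-10 m^3/s
Step 3: Convert Q from m^3/s to nL/s (1 m^3 = 1e12 nL, so multiply by 1e12).
Q = 352.594 nL/s


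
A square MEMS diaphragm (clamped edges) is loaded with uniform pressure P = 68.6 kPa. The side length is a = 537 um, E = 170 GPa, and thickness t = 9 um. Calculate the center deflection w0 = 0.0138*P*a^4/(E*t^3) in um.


Step 1: Convert pressure to compatible units (E is in GPa, so P in GPa).
P = 68.6 kPa = 68.6e-6 GPa
Step 2: Compute numerator: 0.0138 * P * a^4.
a^4 = 537^4 = 83156680161
numerator = 0.0138 * 68.6e-6 * 83156680161 = 7.87228e+04
Step 3: Compute denominator: E * t^3 = 170 * 9^3 = 123930
Step 4: w0 = numerator / denominator = 7.87228e+04 / 123930 = 0.6352 um


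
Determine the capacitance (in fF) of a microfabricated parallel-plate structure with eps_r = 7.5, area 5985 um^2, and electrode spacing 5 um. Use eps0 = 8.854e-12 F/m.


Step 1: Convert area to m^2: A = 5985e-12 m^2
Step 2: Convert gap to m: d = 5e-6 m
Step 3: C = eps0 * eps_r * A / d
C = 8.854e-12 * 7.5 * 5985e-12 / 5e-6
Step 4: Convert to fF (multiply by 1e15).
C = 79.49 fF


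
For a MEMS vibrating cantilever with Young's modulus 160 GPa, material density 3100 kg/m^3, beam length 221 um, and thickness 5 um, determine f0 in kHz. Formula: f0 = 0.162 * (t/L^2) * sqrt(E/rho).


Step 1: Convert units to SI.
t_SI = 5e-6 m, L_SI = 221e-6 m
Step 2: Calculate sqrt(E/rho).
sqrt(160e9 / 3100) = 7184.21 m/s
Step 3: Compute f0.
f0 = 0.162 * 5e-6 / (221e-6)^2 * 7184.21 = 119146.0 Hz = 119.15 kHz


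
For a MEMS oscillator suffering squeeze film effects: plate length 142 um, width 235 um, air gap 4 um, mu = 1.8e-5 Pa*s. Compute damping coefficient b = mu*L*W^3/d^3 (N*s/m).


Step 1: Convert to SI.
L = 142e-6 m, W = 235e-6 m, d = 4e-6 m
Step 2: W^3 = (235e-6)^3 = 1.30e-11 m^3
Step 3: d^3 = (4e-6)^3 = 6.40e-17 m^3
Step 4: b = 1.8e-5 * 142e-6 * 1.30e-11 / 6.40e-17
b = 5.18e-04 N*s/m


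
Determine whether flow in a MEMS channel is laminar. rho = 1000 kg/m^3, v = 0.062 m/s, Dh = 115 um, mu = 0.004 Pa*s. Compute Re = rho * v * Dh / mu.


Step 1: Convert Dh to meters: Dh = 115e-6 m
Step 2: Re = rho * v * Dh / mu
Re = 1000 * 0.062 * 115e-6 / 0.004
Re = 1.783
Since Re = 1.783 is below ~2300, the flow is laminar.


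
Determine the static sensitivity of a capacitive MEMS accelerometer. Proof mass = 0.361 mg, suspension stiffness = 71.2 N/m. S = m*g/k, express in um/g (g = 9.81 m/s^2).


Step 1: Convert mass: m = 0.361 mg = 3.61e-07 kg
Step 2: S = m * g / k = 3.61e-07 * 9.81 / 71.2
Step 3: S = 4.97e-08 m/g
Step 4: Convert to um/g: S = 0.05 um/g


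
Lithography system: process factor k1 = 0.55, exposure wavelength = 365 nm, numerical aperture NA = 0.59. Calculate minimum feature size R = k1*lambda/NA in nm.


Step 1: Identify values: k1 = 0.55, lambda = 365 nm, NA = 0.59
Step 2: R = k1 * lambda / NA
R = 0.55 * 365 / 0.59
R = 340.3 nm


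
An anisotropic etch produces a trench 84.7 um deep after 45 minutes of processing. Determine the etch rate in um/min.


Step 1: Etch rate = depth / time
Step 2: rate = 84.7 / 45
rate = 1.882 um/min


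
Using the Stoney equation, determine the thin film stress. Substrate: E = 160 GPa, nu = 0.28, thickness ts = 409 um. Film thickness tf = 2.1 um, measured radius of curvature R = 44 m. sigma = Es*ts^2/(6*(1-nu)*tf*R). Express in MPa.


Step 1: Compute numerator: Es * ts^2 = 160 * 409^2 = 26764960 (GPa*um^2)
Step 2: Compute denominator (R in um): 6*(1-nu)*tf*R = 6*0.72*2.1*44e6 = 399168000.0 (um^2)
Step 3: sigma (GPa) = 26764960 / 399168000.0 = 6.7052e-02 GPa
Step 4: Convert to MPa (x1000): sigma = 67.1 MPa


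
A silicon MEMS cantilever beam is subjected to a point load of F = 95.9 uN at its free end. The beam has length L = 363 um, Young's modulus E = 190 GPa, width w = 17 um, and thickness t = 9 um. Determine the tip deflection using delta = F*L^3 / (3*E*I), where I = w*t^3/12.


Step 1: Calculate the second moment of area.
I = w * t^3 / 12 = 17 * 9^3 / 12 = 1032.75 um^4
Step 2: Convert E to consistent units (1 GPa = 1000 uN/um^2).
E = 190 GPa = 190000 uN/um^2
Step 3: Calculate tip deflection.
delta = F * L^3 / (3 * E * I)
delta = 95.9 * 363^3 / (3 * 190000 * 1032.75)
delta = 7.7923 um


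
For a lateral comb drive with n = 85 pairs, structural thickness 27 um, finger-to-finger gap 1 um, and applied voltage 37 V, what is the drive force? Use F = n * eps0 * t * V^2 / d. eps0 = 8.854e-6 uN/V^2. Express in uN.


Step 1: Parameters: n=85, eps0=8.854e-6 uN/V^2, t=27 um, V=37 V, d=1 um
Step 2: V^2 = 1369
Step 3: F = 85 * 8.854e-6 * 27 * 1369 / 1
F = 27.818 uN


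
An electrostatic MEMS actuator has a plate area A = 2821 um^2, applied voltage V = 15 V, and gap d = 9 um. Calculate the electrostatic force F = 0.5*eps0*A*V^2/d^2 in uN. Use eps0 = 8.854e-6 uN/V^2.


Step 1: Identify parameters.
eps0 = 8.854e-6 uN/V^2, A = 2821 um^2, V = 15 V, d = 9 um
Step 2: Compute V^2 = 15^2 = 225
Step 3: Compute d^2 = 9^2 = 81
Step 4: F = 0.5 * 8.854e-6 * 2821 * 225 / 81
F = 0.035 uN


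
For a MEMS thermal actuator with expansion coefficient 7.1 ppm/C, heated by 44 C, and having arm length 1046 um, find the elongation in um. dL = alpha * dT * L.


Step 1: Convert CTE: alpha = 7.1 ppm/C = 7.1e-6 /C
Step 2: dL = 7.1e-6 * 44 * 1046
dL = 0.3268 um


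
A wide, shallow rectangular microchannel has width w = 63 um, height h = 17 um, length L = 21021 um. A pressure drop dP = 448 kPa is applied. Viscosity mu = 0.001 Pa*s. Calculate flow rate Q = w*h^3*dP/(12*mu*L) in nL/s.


Step 1: Convert all dimensions to SI (meters).
w = 63e-6 m, h = 17e-6 m, L = 21021e-6 m, dP = 448e3 Pa
Step 2: Q = w * h^3 * dP / (12 * mu * L)
Q = 63e-6 * (17e-6)^3 * 448e3 / (12 * 0.001 * 21021e-6) = 5.4970629e-10 m^3/s
Step 3: Convert Q from m^3/s to nL/s (1 m^3 = 1e12 nL, so multiply by 1e12).
Q = 549.706 nL/s


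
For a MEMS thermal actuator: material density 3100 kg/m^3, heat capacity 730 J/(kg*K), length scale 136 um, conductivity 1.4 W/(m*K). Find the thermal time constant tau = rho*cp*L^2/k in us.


Step 1: Convert L to m: L = 136e-6 m
Step 2: L^2 = (136e-6)^2 = 1.8496e-08 m^2
Step 3: tau = 3100 * 730 * 1.8496e-08 / 1.4 = 2.989746286e-02 s
Step 4: Convert to microseconds (multiply by 1e6).
tau = 29897.463 us


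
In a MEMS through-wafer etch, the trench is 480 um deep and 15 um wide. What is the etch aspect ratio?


Step 1: AR = depth / width
Step 2: AR = 480 / 15
AR = 32.0


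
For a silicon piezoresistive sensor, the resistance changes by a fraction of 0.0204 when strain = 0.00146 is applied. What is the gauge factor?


Step 1: Identify values.
dR/R = 0.0204, strain = 0.00146
Step 2: GF = (dR/R) / strain = 0.0204 / 0.00146
GF = 14.0


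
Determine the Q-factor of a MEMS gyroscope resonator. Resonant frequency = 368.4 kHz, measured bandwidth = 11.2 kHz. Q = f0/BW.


Step 1: Q = f0 / bandwidth
Step 2: Q = 368.4 / 11.2
Q = 32.9


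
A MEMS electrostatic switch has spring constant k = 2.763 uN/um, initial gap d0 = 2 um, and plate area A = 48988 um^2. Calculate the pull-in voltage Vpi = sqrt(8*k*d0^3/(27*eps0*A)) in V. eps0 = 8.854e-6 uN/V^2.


Step 1: Compute numerator: 8 * k * d0^3 = 8 * 2.763 * 2^3 = 176.832
Step 2: Compute denominator: 27 * eps0 * A = 27 * 8.854e-6 * 48988 = 11.710973
Step 3: Vpi = sqrt(176.832 / 11.710973)
Vpi = 3.89 V


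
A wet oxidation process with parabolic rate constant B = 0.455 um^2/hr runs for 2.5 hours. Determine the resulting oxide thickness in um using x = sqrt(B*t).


Step 1: Compute B*t = 0.455 * 2.5 = 1.1375
Step 2: x = sqrt(1.1375)
x = 1.067 um


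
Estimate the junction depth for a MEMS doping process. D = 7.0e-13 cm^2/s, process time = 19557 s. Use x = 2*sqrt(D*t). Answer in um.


Step 1: Compute D*t = 7.0e-13 * 19557 = 1.36899e-08 cm^2
Step 2: sqrt(D*t) = 1.17e-04 cm
Step 3: x = 2 * 1.17e-04 cm = 2.34e-04 cm
Step 4: Convert to um (1 cm = 1e4 um): x = 2.34 um


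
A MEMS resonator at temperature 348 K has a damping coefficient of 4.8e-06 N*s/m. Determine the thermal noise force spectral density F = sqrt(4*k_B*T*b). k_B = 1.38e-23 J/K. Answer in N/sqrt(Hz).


Step 1: Compute 4 * k_B * T * b
= 4 * 1.38e-23 * 348 * 4.8e-06
= 9.2206e-26 N^2/Hz
Step 2: F_noise = sqrt(9.2206e-26)
F_noise = 3.04e-13 N/sqrt(Hz)


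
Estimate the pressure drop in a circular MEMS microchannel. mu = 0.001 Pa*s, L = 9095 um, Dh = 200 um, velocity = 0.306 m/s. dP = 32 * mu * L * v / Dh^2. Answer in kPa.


Step 1: Convert to SI: L = 9095e-6 m, Dh = 200e-6 m
Step 2: dP = 32 * 0.001 * 9095e-6 * 0.306 / (200e-6)^2
Step 3: dP = 2226.46 Pa
Step 4: Convert to kPa: dP = 2.23 kPa


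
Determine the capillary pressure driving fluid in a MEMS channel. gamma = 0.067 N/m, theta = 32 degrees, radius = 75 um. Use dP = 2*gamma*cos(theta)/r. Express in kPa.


Step 1: cos(32 deg) = 0.848
Step 2: Convert r to m: r = 75e-6 m
Step 3: dP = 2 * 0.067 * 0.848 / 75e-6 = 1515.1 Pa
Step 4: Convert Pa to kPa (divide by 1000).
dP = 1.52 kPa


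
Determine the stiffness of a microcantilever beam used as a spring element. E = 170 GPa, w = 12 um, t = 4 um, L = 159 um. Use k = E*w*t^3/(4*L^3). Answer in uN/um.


Step 1: Convert E to consistent units (1 GPa = 1000 uN/um^2).
E = 170 GPa = 170000 uN/um^2
Step 2: Compute t^3 = 4^3 = 64
Step 3: Compute L^3 = 159^3 = 4019679
Step 4: k = 170000 * 12 * 64 / (4 * 4019679)
k = 8.1201 uN/um


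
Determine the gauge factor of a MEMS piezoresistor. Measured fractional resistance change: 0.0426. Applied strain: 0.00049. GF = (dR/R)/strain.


Step 1: Identify values.
dR/R = 0.0426, strain = 0.00049
Step 2: GF = (dR/R) / strain = 0.0426 / 0.00049
GF = 86.9


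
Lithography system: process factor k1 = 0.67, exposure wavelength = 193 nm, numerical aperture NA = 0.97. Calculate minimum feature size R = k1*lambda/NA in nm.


Step 1: Identify values: k1 = 0.67, lambda = 193 nm, NA = 0.97
Step 2: R = k1 * lambda / NA
R = 0.67 * 193 / 0.97
R = 133.3 nm


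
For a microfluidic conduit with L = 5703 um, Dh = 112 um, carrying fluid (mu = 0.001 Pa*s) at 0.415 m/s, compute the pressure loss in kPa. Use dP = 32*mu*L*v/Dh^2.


Step 1: Convert to SI: L = 5703e-6 m, Dh = 112e-6 m
Step 2: dP = 32 * 0.001 * 5703e-6 * 0.415 / (112e-6)^2
Step 3: dP = 6037.61 Pa
Step 4: Convert to kPa: dP = 6.04 kPa


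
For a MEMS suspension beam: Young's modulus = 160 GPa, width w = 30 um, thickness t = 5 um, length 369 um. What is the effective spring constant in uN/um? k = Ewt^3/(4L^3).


Step 1: Convert E to consistent units (1 GPa = 1000 uN/um^2).
E = 160 GPa = 160000 uN/um^2
Step 2: Compute t^3 = 5^3 = 125
Step 3: Compute L^3 = 369^3 = 50243409
Step 4: k = 160000 * 30 * 125 / (4 * 50243409)
k = 2.9855 uN/um


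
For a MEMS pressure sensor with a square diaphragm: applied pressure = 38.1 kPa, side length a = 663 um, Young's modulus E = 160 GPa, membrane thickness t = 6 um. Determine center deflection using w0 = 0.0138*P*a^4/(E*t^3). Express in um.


Step 1: Convert pressure to compatible units (E is in GPa, so P in GPa).
P = 38.1 kPa = 38.1e-6 GPa
Step 2: Compute numerator: 0.0138 * P * a^4.
a^4 = 663^4 = 193220905761
numerator = 0.0138 * 38.1e-6 * 193220905761 = 1.015917e+05
Step 3: Compute denominator: E * t^3 = 160 * 6^3 = 34560
Step 4: w0 = numerator / denominator = 1.015917e+05 / 34560 = 2.9396 um


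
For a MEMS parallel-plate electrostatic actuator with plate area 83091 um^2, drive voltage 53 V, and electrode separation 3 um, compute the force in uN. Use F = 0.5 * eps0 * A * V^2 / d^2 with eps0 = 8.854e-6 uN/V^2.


Step 1: Identify parameters.
eps0 = 8.854e-6 uN/V^2, A = 83091 um^2, V = 53 V, d = 3 um
Step 2: Compute V^2 = 53^2 = 2809
Step 3: Compute d^2 = 3^2 = 9
Step 4: F = 0.5 * 8.854e-6 * 83091 * 2809 / 9
F = 114.808 uN


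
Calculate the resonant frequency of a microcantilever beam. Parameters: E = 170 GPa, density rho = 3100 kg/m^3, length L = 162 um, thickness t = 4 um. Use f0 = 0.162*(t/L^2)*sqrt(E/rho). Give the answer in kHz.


Step 1: Convert units to SI.
t_SI = 4e-6 m, L_SI = 162e-6 m
Step 2: Calculate sqrt(E/rho).
sqrt(170e9 / 3100) = 7405.32 m/s
Step 3: Compute f0.
f0 = 0.162 * 4e-6 / (162e-6)^2 * 7405.32 = 182847.4 Hz = 182.85 kHz


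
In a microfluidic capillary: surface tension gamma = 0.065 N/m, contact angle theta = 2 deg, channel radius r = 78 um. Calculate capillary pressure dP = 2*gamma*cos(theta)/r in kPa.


Step 1: cos(2 deg) = 0.9994
Step 2: Convert r to m: r = 78e-6 m
Step 3: dP = 2 * 0.065 * 0.9994 / 78e-6 = 1665.7 Pa
Step 4: Convert Pa to kPa (divide by 1000).
dP = 1.67 kPa


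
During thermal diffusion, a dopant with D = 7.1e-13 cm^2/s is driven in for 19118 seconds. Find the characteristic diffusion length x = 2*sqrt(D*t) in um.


Step 1: Compute D*t = 7.1e-13 * 19118 = 1.357378e-08 cm^2
Step 2: sqrt(D*t) = 1.1651e-04 cm
Step 3: x = 2 * 1.1651e-04 cm = 2.3302e-04 cm
Step 4: Convert to um (1 cm = 1e4 um): x = 2.33 um


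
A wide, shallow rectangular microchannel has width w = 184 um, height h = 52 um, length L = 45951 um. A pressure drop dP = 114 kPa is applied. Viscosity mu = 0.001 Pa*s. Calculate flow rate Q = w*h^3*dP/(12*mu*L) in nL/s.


Step 1: Convert all dimensions to SI (meters).
w = 184e-6 m, h = 52e-6 m, L = 45951e-6 m, dP = 114e3 Pa
Step 2: Q = w * h^3 * dP / (12 * mu * L)
Q = 184e-6 * (52e-6)^3 * 114e3 / (12 * 0.001 * 45951e-6) = 5.34880164e-09 m^3/s
Step 3: Convert Q from m^3/s to nL/s (1 m^3 = 1e12 nL, so multiply by 1e12).
Q = 5348.802 nL/s


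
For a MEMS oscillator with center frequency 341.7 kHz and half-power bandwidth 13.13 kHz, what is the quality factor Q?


Step 1: Q = f0 / bandwidth
Step 2: Q = 341.7 / 13.13
Q = 26.0


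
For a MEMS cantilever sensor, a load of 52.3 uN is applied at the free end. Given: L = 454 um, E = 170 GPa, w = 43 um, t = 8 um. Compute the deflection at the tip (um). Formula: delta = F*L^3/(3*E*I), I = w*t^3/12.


Step 1: Calculate the second moment of area.
I = w * t^3 / 12 = 43 * 8^3 / 12 = 1834.6667 um^4
Step 2: Convert E to consistent units (1 GPa = 1000 uN/um^2).
E = 170 GPa = 170000 uN/um^2
Step 3: Calculate tip deflection.
delta = F * L^3 / (3 * E * I)
delta = 52.3 * 454^3 / (3 * 170000 * 1834.6667)
delta = 5.2305 um


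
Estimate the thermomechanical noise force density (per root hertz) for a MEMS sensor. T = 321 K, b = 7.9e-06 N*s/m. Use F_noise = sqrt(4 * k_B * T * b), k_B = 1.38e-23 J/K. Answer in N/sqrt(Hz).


Step 1: Compute 4 * k_B * T * b
= 4 * 1.38e-23 * 321 * 7.9e-06
= 1.3998e-25 N^2/Hz
Step 2: F_noise = sqrt(1.3998e-25)
F_noise = 3.74e-13 N/sqrt(Hz)


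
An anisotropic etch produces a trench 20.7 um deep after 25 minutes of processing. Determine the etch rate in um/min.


Step 1: Etch rate = depth / time
Step 2: rate = 20.7 / 25
rate = 0.828 um/min


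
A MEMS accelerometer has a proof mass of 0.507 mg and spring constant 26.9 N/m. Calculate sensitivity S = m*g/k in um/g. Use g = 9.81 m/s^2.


Step 1: Convert mass: m = 0.507 mg = 5.07e-07 kg
Step 2: S = m * g / k = 5.07e-07 * 9.81 / 26.9
Step 3: S = 1.85e-07 m/g
Step 4: Convert to um/g: S = 0.185 um/g


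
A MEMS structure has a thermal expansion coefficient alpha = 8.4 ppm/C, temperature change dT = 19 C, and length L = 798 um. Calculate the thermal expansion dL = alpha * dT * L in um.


Step 1: Convert CTE: alpha = 8.4 ppm/C = 8.4e-6 /C
Step 2: dL = 8.4e-6 * 19 * 798
dL = 0.1274 um


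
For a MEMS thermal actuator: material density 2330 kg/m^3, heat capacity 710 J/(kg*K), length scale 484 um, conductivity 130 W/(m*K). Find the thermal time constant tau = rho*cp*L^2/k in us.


Step 1: Convert L to m: L = 484e-6 m
Step 2: L^2 = (484e-6)^2 = 2.34256e-07 m^2
Step 3: tau = 2330 * 710 * 2.34256e-07 / 130 = 2.9809977e-03 s
Step 4: Convert to microseconds (multiply by 1e6).
tau = 2980.998 us


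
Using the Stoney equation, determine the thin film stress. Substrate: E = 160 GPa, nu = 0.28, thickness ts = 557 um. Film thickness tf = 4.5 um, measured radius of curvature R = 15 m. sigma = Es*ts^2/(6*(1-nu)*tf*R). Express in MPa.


Step 1: Compute numerator: Es * ts^2 = 160 * 557^2 = 49639840 (GPa*um^2)
Step 2: Compute denominator (R in um): 6*(1-nu)*tf*R = 6*0.72*4.5*15e6 = 291600000.0 (um^2)
Step 3: sigma (GPa) = 49639840 / 291600000.0 = 1.70233e-01 GPa
Step 4: Convert to MPa (x1000): sigma = 170.2 MPa


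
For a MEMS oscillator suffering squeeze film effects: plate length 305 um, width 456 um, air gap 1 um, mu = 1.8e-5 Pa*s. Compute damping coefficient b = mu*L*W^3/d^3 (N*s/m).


Step 1: Convert to SI.
L = 305e-6 m, W = 456e-6 m, d = 1e-6 m
Step 2: W^3 = (456e-6)^3 = 9.48e-11 m^3
Step 3: d^3 = (1e-6)^3 = 1.00e-18 m^3
Step 4: b = 1.8e-5 * 305e-6 * 9.48e-11 / 1.00e-18
b = 5.21e-01 N*s/m
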